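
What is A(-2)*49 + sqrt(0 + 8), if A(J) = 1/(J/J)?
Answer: 49 + 2*sqrt(2) ≈ 51.828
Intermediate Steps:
A(J) = 1 (A(J) = 1/1 = 1)
A(-2)*49 + sqrt(0 + 8) = 1*49 + sqrt(0 + 8) = 49 + sqrt(8) = 49 + 2*sqrt(2)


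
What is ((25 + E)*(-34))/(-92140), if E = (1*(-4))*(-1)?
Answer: 29/2710 ≈ 0.010701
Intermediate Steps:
E = 4 (E = -4*(-1) = 4)
((25 + E)*(-34))/(-92140) = ((25 + 4)*(-34))/(-92140) = (29*(-34))*(-1/92140) = -986*(-1/92140) = 29/2710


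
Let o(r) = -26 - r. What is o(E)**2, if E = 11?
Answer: 1369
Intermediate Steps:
o(E)**2 = (-26 - 1*11)**2 = (-26 - 11)**2 = (-37)**2 = 1369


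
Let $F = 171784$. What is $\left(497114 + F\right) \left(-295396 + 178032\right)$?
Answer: $-78504544872$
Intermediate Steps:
$\left(497114 + F\right) \left(-295396 + 178032\right) = \left(497114 + 171784\right) \left(-295396 + 178032\right) = 668898 \left(-117364\right) = -78504544872$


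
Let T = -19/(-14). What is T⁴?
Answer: 130321/38416 ≈ 3.3924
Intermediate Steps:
T = 19/14 (T = -19*(-1/14) = 19/14 ≈ 1.3571)
T⁴ = (19/14)⁴ = 130321/38416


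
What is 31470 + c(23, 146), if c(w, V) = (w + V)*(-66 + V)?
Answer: 44990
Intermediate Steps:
c(w, V) = (-66 + V)*(V + w) (c(w, V) = (V + w)*(-66 + V) = (-66 + V)*(V + w))
31470 + c(23, 146) = 31470 + (146**2 - 66*146 - 66*23 + 146*23) = 31470 + (21316 - 9636 - 1518 + 3358) = 31470 + 13520 = 44990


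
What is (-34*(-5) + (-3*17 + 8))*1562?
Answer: 198374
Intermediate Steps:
(-34*(-5) + (-3*17 + 8))*1562 = (170 + (-51 + 8))*1562 = (170 - 43)*1562 = 127*1562 = 198374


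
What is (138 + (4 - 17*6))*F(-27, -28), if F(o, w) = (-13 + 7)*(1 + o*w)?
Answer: -181680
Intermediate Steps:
F(o, w) = -6 - 6*o*w (F(o, w) = -6*(1 + o*w) = -6 - 6*o*w)
(138 + (4 - 17*6))*F(-27, -28) = (138 + (4 - 17*6))*(-6 - 6*(-27)*(-28)) = (138 + (4 - 102))*(-6 - 4536) = (138 - 98)*(-4542) = 40*(-4542) = -181680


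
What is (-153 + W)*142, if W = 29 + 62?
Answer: -8804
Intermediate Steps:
W = 91
(-153 + W)*142 = (-153 + 91)*142 = -62*142 = -8804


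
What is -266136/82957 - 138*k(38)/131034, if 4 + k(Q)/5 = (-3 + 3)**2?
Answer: -5773983884/1811697923 ≈ -3.1871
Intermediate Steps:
k(Q) = -20 (k(Q) = -20 + 5*(-3 + 3)**2 = -20 + 5*0**2 = -20 + 5*0 = -20 + 0 = -20)
-266136/82957 - 138*k(38)/131034 = -266136/82957 - 138*(-20)/131034 = -266136*1/82957 + 2760*(1/131034) = -266136/82957 + 460/21839 = -5773983884/1811697923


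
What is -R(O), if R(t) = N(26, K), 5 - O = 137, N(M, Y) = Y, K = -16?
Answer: 16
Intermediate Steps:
O = -132 (O = 5 - 1*137 = 5 - 137 = -132)
R(t) = -16
-R(O) = -1*(-16) = 16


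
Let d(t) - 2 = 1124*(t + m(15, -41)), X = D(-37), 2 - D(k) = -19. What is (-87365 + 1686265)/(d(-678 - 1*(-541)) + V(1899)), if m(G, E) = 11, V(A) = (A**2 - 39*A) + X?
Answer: 1598900/3390539 ≈ 0.47158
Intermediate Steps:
D(k) = 21 (D(k) = 2 - 1*(-19) = 2 + 19 = 21)
X = 21
V(A) = 21 + A**2 - 39*A (V(A) = (A**2 - 39*A) + 21 = 21 + A**2 - 39*A)
d(t) = 12366 + 1124*t (d(t) = 2 + 1124*(t + 11) = 2 + 1124*(11 + t) = 2 + (12364 + 1124*t) = 12366 + 1124*t)
(-87365 + 1686265)/(d(-678 - 1*(-541)) + V(1899)) = (-87365 + 1686265)/((12366 + 1124*(-678 - 1*(-541))) + (21 + 1899**2 - 39*1899)) = 1598900/((12366 + 1124*(-678 + 541)) + (21 + 3606201 - 74061)) = 1598900/((12366 + 1124*(-137)) + 3532161) = 1598900/((12366 - 153988) + 3532161) = 1598900/(-141622 + 3532161) = 1598900/3390539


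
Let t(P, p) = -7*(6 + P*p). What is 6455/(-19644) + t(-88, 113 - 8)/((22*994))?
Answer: 40306819/15341964 ≈ 2.6272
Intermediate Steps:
t(P, p) = -42 - 7*P*p
6455/(-19644) + t(-88, 113 - 8)/((22*994)) = 6455/(-19644) + (-42 - 7*(-88)*(113 - 8))/((22*994)) = 6455*(-1/19644) + (-42 - 7*(-88)*105)/21868 = -6455/19644 + (-42 + 64680)*(1/21868) = -6455/19644 + 64638*(1/21868) = -6455/19644 + 4617/1562 = 40306819/15341964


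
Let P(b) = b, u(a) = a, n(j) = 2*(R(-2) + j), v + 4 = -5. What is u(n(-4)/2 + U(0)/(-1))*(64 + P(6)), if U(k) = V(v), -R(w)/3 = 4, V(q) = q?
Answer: -490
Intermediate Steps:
v = -9 (v = -4 - 5 = -9)
R(w) = -12 (R(w) = -3*4 = -12)
U(k) = -9
n(j) = -24 + 2*j (n(j) = 2*(-12 + j) = -24 + 2*j)
u(n(-4)/2 + U(0)/(-1))*(64 + P(6)) = ((-24 + 2*(-4))/2 - 9/(-1))*(64 + 6) = ((-24 - 8)*(½) - 9*(-1))*70 = (-32*½ + 9)*70 = (-16 + 9)*70 = -7*70 = -490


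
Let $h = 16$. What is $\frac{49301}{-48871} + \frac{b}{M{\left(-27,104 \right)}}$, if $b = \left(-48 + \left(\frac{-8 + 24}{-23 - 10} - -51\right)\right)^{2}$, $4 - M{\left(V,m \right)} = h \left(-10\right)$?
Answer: $- \frac{8468289077}{8728165116} \approx -0.97023$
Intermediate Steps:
$M{\left(V,m \right)} = 164$ ($M{\left(V,m \right)} = 4 - 16 \left(-10\right) = 4 - -160 = 4 + 160 = 164$)
$b = \frac{6889}{1089}$ ($b = \left(-48 + \left(\frac{16}{-33} + 51\right)\right)^{2} = \left(-48 + \left(16 \left(- \frac{1}{33}\right) + 51\right)\right)^{2} = \left(-48 + \left(- \frac{16}{33} + 51\right)\right)^{2} = \left(-48 + \frac{1667}{33}\right)^{2} = \left(\frac{83}{33}\right)^{2} = \frac{6889}{1089} \approx 6.326$)
$\frac{49301}{-48871} + \frac{b}{M{\left(-27,104 \right)}} = \frac{49301}{-48871} + \frac{6889}{1089 \cdot 164} = 49301 \left(- \frac{1}{48871}\right) + \frac{6889}{1089} \cdot \frac{1}{164} = - \frac{49301}{48871} + \frac{6889}{178596} = - \frac{8468289077}{8728165116}$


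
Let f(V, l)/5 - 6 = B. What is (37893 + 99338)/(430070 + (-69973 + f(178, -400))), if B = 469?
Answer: 137231/362472 ≈ 0.37860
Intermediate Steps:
f(V, l) = 2375 (f(V, l) = 30 + 5*469 = 30 + 2345 = 2375)
(37893 + 99338)/(430070 + (-69973 + f(178, -400))) = (37893 + 99338)/(430070 + (-69973 + 2375)) = 137231/(430070 - 67598) = 137231/362472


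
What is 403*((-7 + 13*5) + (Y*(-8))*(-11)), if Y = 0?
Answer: 23374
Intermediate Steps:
403*((-7 + 13*5) + (Y*(-8))*(-11)) = 403*((-7 + 13*5) + (0*(-8))*(-11)) = 403*((-7 + 65) + 0*(-11)) = 403*(58 + 0) = 403*58 = 23374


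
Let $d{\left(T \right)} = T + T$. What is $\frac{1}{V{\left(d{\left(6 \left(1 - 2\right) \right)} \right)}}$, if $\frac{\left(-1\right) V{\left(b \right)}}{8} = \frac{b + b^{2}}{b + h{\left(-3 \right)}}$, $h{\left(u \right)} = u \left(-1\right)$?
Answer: $\frac{3}{352} \approx 0.0085227$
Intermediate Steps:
$d{\left(T \right)} = 2 T$
$h{\left(u \right)} = - u$
$V{\left(b \right)} = - \frac{8 \left(b + b^{2}\right)}{3 + b}$ ($V{\left(b \right)} = - 8 \frac{b + b^{2}}{b - -3} = - 8 \frac{b + b^{2}}{b + 3} = - 8 \frac{b + b^{2}}{3 + b} = - \frac{8 \left(b + b^{2}\right)}{3 + b}$)
$\frac{1}{V{\left(d{\left(6 \left(1 - 2\right) \right)} \right)}} = \frac{1}{\left(-8\right) 2 \cdot 6 \left(1 - 2\right) \frac{1}{3 + 2 \cdot 6 \left(1 - 2\right)} \left(1 + 2 \cdot 6 \left(1 - 2\right)\right)} = \frac{1}{\left(-8\right) 2 \cdot 6 \left(-1\right) \frac{1}{3 + 2 \cdot 6 \left(-1\right)} \left(1 + 2 \cdot 6 \left(-1\right)\right)} = \frac{1}{\left(-8\right) 2 \left(-6\right) \frac{1}{3 + 2 \left(-6\right)} \left(1 + 2 \left(-6\right)\right)} = \frac{1}{\left(-8\right) \left(-12\right) \frac{1}{3 - 12} \left(1 - 12\right)} = \frac{1}{\left(-8\right) \left(-12\right) \frac{1}{-9} \left(-11\right)} = \frac{1}{\left(-8\right) \left(-12\right) \left(- \frac{1}{9}\right) \left(-11\right)} = \frac{1}{\frac{352}{3}} = \frac{3}{352}$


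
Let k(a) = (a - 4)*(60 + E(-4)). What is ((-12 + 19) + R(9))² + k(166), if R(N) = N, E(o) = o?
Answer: 9328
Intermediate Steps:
k(a) = -224 + 56*a (k(a) = (a - 4)*(60 - 4) = (-4 + a)*56 = -224 + 56*a)
((-12 + 19) + R(9))² + k(166) = ((-12 + 19) + 9)² + (-224 + 56*166) = (7 + 9)² + (-224 + 9296) = 16² + 9072 = 256 + 9072 = 9328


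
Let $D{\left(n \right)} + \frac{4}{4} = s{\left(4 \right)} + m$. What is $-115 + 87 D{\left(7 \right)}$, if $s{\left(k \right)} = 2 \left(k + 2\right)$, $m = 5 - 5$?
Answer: $842$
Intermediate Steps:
$m = 0$ ($m = 5 - 5 = 0$)
$s{\left(k \right)} = 4 + 2 k$ ($s{\left(k \right)} = 2 \left(2 + k\right) = 4 + 2 k$)
$D{\left(n \right)} = 11$ ($D{\left(n \right)} = -1 + \left(\left(4 + 2 \cdot 4\right) + 0\right) = -1 + \left(\left(4 + 8\right) + 0\right) = -1 + \left(12 + 0\right) = -1 + 12 = 11$)
$-115 + 87 D{\left(7 \right)} = -115 + 87 \cdot 11 = -115 + 957 = 842$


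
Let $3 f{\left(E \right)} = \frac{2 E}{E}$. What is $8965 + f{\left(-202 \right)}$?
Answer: $\frac{26897}{3} \approx 8965.7$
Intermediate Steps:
$f{\left(E \right)} = \frac{2}{3}$ ($f{\left(E \right)} = \frac{2 E \frac{1}{E}}{3} = \frac{1}{3} \cdot 2 = \frac{2}{3}$)
$8965 + f{\left(-202 \right)} = 8965 + \frac{2}{3} = \frac{26897}{3}$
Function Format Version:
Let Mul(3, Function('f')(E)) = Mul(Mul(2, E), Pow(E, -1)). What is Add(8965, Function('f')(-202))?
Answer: Rational(26897, 3) ≈ 8965.7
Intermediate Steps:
Function('f')(E) = Rational(2, 3) (Function('f')(E) = Mul(Rational(1, 3), Mul(Mul(2, E), Pow(E, -1))) = Mul(Rational(1, 3), 2) = Rational(2, 3))
Add(8965, Function('f')(-202)) = Add(8965, Rational(2, 3)) = Rational(26897, 3)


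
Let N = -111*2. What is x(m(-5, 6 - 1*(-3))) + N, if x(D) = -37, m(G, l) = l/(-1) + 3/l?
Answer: -259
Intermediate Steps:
m(G, l) = -l + 3/l (m(G, l) = l*(-1) + 3/l = -l + 3/l)
N = -222
x(m(-5, 6 - 1*(-3))) + N = -37 - 222 = -259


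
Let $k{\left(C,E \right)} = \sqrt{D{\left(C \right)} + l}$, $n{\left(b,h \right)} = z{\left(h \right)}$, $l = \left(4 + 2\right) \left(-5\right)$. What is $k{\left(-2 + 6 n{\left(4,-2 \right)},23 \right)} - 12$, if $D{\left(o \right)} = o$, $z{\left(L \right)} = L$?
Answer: $-12 + 2 i \sqrt{11} \approx -12.0 + 6.6332 i$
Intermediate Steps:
$l = -30$ ($l = 6 \left(-5\right) = -30$)
$n{\left(b,h \right)} = h$
$k{\left(C,E \right)} = \sqrt{-30 + C}$ ($k{\left(C,E \right)} = \sqrt{C - 30} = \sqrt{-30 + C}$)
$k{\left(-2 + 6 n{\left(4,-2 \right)},23 \right)} - 12 = \sqrt{-30 + \left(-2 + 6 \left(-2\right)\right)} - 12 = \sqrt{-30 - 14} - 12 = \sqrt{-44} - 12 = 2 i \sqrt{11} - 12 = -12 + 2 i \sqrt{11}$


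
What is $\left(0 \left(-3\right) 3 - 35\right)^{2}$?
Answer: $1225$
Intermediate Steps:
$\left(0 \left(-3\right) 3 - 35\right)^{2} = \left(0 \cdot 3 - 35\right)^{2} = \left(0 - 35\right)^{2} = \left(-35\right)^{2} = 1225$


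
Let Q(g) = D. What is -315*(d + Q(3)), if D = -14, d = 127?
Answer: -35595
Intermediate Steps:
Q(g) = -14
-315*(d + Q(3)) = -315*(127 - 14) = -315*113 = -35595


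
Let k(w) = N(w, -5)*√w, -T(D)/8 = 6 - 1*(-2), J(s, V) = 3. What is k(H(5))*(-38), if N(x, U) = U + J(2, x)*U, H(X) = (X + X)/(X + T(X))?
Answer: 760*I*√590/59 ≈ 312.89*I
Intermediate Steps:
T(D) = -64 (T(D) = -8*(6 - 1*(-2)) = -8*(6 + 2) = -8*8 = -64)
H(X) = 2*X/(-64 + X) (H(X) = (X + X)/(X - 64) = (2*X)/(-64 + X) = 2*X/(-64 + X))
N(x, U) = 4*U (N(x, U) = U + 3*U = 4*U)
k(w) = -20*√w (k(w) = (4*(-5))*√w = -20*√w)
k(H(5))*(-38) = -20*√10*(I*√59/59)*(-38) = -20*I*√590/59*(-38) = 760*I*√590/59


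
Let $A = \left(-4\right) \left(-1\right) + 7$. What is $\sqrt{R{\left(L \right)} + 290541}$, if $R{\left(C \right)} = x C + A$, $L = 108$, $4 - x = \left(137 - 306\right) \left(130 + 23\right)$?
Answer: $2 \sqrt{770885} \approx 1756.0$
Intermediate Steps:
$x = 25861$ ($x = 4 - \left(137 - 306\right) \left(130 + 23\right) = 4 - \left(-169\right) 153 = 4 - -25857 = 4 + 25857 = 25861$)
$A = 11$ ($A = 4 + 7 = 11$)
$R{\left(C \right)} = 11 + 25861 C$ ($R{\left(C \right)} = 25861 C + 11 = 11 + 25861 C$)
$\sqrt{R{\left(L \right)} + 290541} = \sqrt{\left(11 + 25861 \cdot 108\right) + 290541} = \sqrt{\left(11 + 2792988\right) + 290541} = \sqrt{2792999 + 290541} = \sqrt{3083540} = 2 \sqrt{770885}$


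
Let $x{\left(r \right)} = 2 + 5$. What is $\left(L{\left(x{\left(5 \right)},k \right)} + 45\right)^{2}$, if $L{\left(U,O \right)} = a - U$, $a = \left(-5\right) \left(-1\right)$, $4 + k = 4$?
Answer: $1849$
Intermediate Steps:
$k = 0$ ($k = -4 + 4 = 0$)
$a = 5$
$x{\left(r \right)} = 7$
$L{\left(U,O \right)} = 5 - U$
$\left(L{\left(x{\left(5 \right)},k \right)} + 45\right)^{2} = \left(\left(5 - 7\right) + 45\right)^{2} = \left(-2 + 45\right)^{2} = 43^{2} = 1849$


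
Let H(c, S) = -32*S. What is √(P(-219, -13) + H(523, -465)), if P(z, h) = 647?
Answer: √15527 ≈ 124.61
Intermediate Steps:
√(P(-219, -13) + H(523, -465)) = √(647 - 32*(-465)) = √(647 + 14880) = √15527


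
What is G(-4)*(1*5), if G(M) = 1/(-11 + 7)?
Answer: -5/4 ≈ -1.2500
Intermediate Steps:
G(M) = -¼ (G(M) = 1/(-4) = -¼)
G(-4)*(1*5) = -5/4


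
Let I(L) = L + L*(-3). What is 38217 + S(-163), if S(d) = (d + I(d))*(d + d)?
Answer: -14921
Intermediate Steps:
I(L) = -2*L (I(L) = L - 3*L = -2*L)
S(d) = -2*d**2 (S(d) = (d - 2*d)*(d + d) = (-d)*(2*d) = -2*d**2)
38217 + S(-163) = 38217 - 2*(-163)**2 = 38217 - 2*26569 = 38217 - 53138 = -14921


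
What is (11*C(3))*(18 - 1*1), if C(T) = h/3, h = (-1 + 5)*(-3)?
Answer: -748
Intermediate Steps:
h = -12 (h = 4*(-3) = -12)
C(T) = -4 (C(T) = -12/3 = -12*1/3 = -4)
(11*C(3))*(18 - 1*1) = (11*(-4))*(18 - 1*1) = -44*(18 - 1) = -44*17 = -748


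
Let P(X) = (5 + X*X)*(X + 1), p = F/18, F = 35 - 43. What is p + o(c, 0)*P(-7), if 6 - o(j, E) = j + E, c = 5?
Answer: -2920/9 ≈ -324.44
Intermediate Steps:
o(j, E) = 6 - E - j (o(j, E) = 6 - (j + E) = 6 - (E + j) = 6 + (-E - j) = 6 - E - j)
F = -8
p = -4/9 (p = -8/18 = -8*1/18 = -4/9 ≈ -0.44444)
P(X) = (1 + X)*(5 + X²) (P(X) = (5 + X²)*(1 + X) = (1 + X)*(5 + X²))
p + o(c, 0)*P(-7) = -4/9 + (6 - 1*0 - 1*5)*(5 + (-7)² + (-7)³ + 5*(-7)) = -4/9 + (6 + 0 - 5)*(5 + 49 - 343 - 35) = -4/9 + 1*(-324) = -4/9 - 324 = -2920/9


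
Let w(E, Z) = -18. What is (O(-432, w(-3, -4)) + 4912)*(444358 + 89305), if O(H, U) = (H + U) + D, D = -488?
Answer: 2120776762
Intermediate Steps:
O(H, U) = -488 + H + U (O(H, U) = (H + U) - 488 = -488 + H + U)
(O(-432, w(-3, -4)) + 4912)*(444358 + 89305) = ((-488 - 432 - 18) + 4912)*(444358 + 89305) = (-938 + 4912)*533663 = 3974*533663 = 2120776762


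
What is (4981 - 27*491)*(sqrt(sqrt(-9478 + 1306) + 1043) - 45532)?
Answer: 376822832 - 8276*sqrt(1043 + 6*I*sqrt(227)) ≈ 3.7656e+8 - 11572.0*I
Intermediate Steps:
(4981 - 27*491)*(sqrt(sqrt(-9478 + 1306) + 1043) - 45532) = (4981 - 13257)*(sqrt(sqrt(-8172) + 1043) - 45532) = -8276*(sqrt(6*I*sqrt(227) + 1043) - 45532) = -8276*(sqrt(1043 + 6*I*sqrt(227)) - 45532) = -8276*(-45532 + sqrt(1043 + 6*I*sqrt(227))) = 376822832 - 8276*sqrt(1043 + 6*I*sqrt(227))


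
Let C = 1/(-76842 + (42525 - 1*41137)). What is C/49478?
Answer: -1/3733313012 ≈ -2.6786e-10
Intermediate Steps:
C = -1/75454 (C = 1/(-76842 + (42525 - 41137)) = 1/(-76842 + 1388) = 1/(-75454) = -1/75454 ≈ -1.3253e-5)
C/49478 = -1/75454/49478 = -1/75454*1/49478 = -1/3733313012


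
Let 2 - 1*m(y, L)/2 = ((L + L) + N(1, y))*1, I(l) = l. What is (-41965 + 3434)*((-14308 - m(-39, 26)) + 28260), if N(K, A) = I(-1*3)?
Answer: -541206426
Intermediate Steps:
N(K, A) = -3 (N(K, A) = -1*3 = -3)
m(y, L) = 10 - 4*L (m(y, L) = 4 - 2*((L + L) - 3) = 4 - 2*(2*L - 3) = 4 - 2*(-3 + 2*L) = 4 + (6 - 4*L) = 10 - 4*L)
(-41965 + 3434)*((-14308 - m(-39, 26)) + 28260) = (-41965 + 3434)*((-14308 - (10 - 4*26)) + 28260) = -38531*((-14308 - (10 - 104)) + 28260) = -38531*((-14308 - 1*(-94)) + 28260) = -38531*((-14308 + 94) + 28260) = -38531*(-14214 + 28260) = -38531*14046 = -541206426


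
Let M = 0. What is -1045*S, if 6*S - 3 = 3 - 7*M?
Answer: -1045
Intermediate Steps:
S = 1 (S = ½ + (3 - 7*0)/6 = ½ + (3 + 0)/6 = ½ + (⅙)*3 = ½ + ½ = 1)
-1045*S = -1045*1 = -1045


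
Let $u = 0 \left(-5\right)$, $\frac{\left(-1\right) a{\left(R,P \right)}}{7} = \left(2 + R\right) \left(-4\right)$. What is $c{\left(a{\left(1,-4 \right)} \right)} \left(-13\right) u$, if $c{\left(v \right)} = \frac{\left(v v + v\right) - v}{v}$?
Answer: $0$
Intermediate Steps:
$a{\left(R,P \right)} = 56 + 28 R$ ($a{\left(R,P \right)} = - 7 \left(2 + R\right) \left(-4\right) = - 7 \left(-8 - 4 R\right) = 56 + 28 R$)
$u = 0$
$c{\left(v \right)} = v$ ($c{\left(v \right)} = \frac{\left(v^{2} + v\right) - v}{v} = \frac{\left(v + v^{2}\right) - v}{v} = \frac{v^{2}}{v} = v$)
$c{\left(a{\left(1,-4 \right)} \right)} \left(-13\right) u = \left(56 + 28 \cdot 1\right) \left(-13\right) 0 = \left(56 + 28\right) \left(-13\right) 0 = 84 \left(-13\right) 0 = \left(-1092\right) 0 = 0$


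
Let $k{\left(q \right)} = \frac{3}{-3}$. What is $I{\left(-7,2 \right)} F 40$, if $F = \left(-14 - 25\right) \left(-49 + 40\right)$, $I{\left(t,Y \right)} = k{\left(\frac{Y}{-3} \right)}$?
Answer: $-14040$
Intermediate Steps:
$k{\left(q \right)} = -1$ ($k{\left(q \right)} = 3 \left(- \frac{1}{3}\right) = -1$)
$I{\left(t,Y \right)} = -1$
$F = 351$ ($F = \left(-39\right) \left(-9\right) = 351$)
$I{\left(-7,2 \right)} F 40 = \left(-1\right) 351 \cdot 40 = \left(-351\right) 40 = -14040$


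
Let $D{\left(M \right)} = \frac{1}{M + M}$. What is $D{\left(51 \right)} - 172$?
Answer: $- \frac{17543}{102} \approx -171.99$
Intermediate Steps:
$D{\left(M \right)} = \frac{1}{2 M}$
$D{\left(51 \right)} - 172 = \frac{1}{2 \cdot 51} - 172 = \frac{1}{2} \cdot \frac{1}{51} - 172 = \frac{1}{102} - 172 = - \frac{17543}{102}$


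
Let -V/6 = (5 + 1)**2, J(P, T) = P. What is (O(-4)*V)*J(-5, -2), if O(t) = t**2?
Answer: 17280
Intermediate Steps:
V = -216 (V = -6*(5 + 1)**2 = -6*6**2 = -6*36 = -216)
(O(-4)*V)*J(-5, -2) = ((-4)**2*(-216))*(-5) = (16*(-216))*(-5) = -3456*(-5) = 17280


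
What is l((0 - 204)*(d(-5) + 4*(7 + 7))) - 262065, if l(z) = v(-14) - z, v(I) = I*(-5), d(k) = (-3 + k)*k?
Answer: -242411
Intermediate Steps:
d(k) = k*(-3 + k)
v(I) = -5*I
l(z) = 70 - z (l(z) = -5*(-14) - z = 70 - z)
l((0 - 204)*(d(-5) + 4*(7 + 7))) - 262065 = (70 - (0 - 204)*(-5*(-3 - 5) + 4*(7 + 7))) - 262065 = (70 - (-204)*(-5*(-8) + 4*14)) - 262065 = (70 - (-204)*(40 + 56)) - 262065 = (70 - (-204)*96) - 262065 = (70 - 1*(-19584)) - 262065 = (70 + 19584) - 262065 = 19654 - 262065 = -242411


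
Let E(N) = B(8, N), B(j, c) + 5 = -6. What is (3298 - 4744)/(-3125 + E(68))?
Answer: 723/1568 ≈ 0.46110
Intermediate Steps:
B(j, c) = -11 (B(j, c) = -5 - 6 = -11)
E(N) = -11
(3298 - 4744)/(-3125 + E(68)) = (3298 - 4744)/(-3125 - 11) = -1446/(-3136) = -1446*(-1/3136) = 723/1568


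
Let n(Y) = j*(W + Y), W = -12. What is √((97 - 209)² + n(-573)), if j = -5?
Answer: √15469 ≈ 124.37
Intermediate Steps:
n(Y) = 60 - 5*Y (n(Y) = -5*(-12 + Y) = 60 - 5*Y)
√((97 - 209)² + n(-573)) = √((97 - 209)² + (60 - 5*(-573))) = √((-112)² + (60 + 2865)) = √(12544 + 2925) = √15469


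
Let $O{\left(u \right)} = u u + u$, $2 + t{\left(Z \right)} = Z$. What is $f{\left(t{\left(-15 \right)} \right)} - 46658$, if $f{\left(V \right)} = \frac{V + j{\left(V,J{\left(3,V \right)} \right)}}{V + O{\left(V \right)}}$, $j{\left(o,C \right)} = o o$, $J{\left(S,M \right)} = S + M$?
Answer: $- \frac{699854}{15} \approx -46657.0$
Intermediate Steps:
$t{\left(Z \right)} = -2 + Z$
$J{\left(S,M \right)} = M + S$
$O{\left(u \right)} = u + u^{2}$ ($O{\left(u \right)} = u^{2} + u = u + u^{2}$)
$j{\left(o,C \right)} = o^{2}$
$f{\left(V \right)} = \frac{V + V^{2}}{V + V \left(1 + V\right)}$
$f{\left(t{\left(-15 \right)} \right)} - 46658 = \frac{1 - 17}{2 - 17} - 46658 = \frac{1}{-15} \left(-16\right) - 46658 = \left(- \frac{1}{15}\right) \left(-16\right) - 46658 = \frac{16}{15} - 46658 = - \frac{699854}{15}$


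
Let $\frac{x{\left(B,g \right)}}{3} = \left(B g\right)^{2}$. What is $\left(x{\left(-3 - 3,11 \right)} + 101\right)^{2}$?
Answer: $173422561$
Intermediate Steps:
$x{\left(B,g \right)} = 3 B^{2} g^{2}$ ($x{\left(B,g \right)} = 3 \left(B g\right)^{2} = 3 B^{2} g^{2}$)
$\left(x{\left(-3 - 3,11 \right)} + 101\right)^{2} = \left(3 \left(-3 - 3\right)^{2} \cdot 11^{2} + 101\right)^{2} = \left(3 \left(-6\right)^{2} \cdot 121 + 101\right)^{2} = \left(3 \cdot 36 \cdot 121 + 101\right)^{2} = \left(13068 + 101\right)^{2} = 13169^{2} = 173422561$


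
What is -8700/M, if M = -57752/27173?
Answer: 59101275/14438 ≈ 4093.5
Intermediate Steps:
M = -57752/27173 (M = -57752*1/27173 = -57752/27173 ≈ -2.1253)
-8700/M = -8700/(-57752/27173) = -8700*(-27173/57752) = 59101275/14438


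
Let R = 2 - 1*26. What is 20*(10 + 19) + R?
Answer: 556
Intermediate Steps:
R = -24 (R = 2 - 26 = -24)
20*(10 + 19) + R = 20*(10 + 19) - 24 = 20*29 - 24 = 580 - 24 = 556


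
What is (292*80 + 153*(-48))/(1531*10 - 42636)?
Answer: -616/1051 ≈ -0.58611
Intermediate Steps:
(292*80 + 153*(-48))/(1531*10 - 42636) = (23360 - 7344)/(15310 - 42636) = 16016/(-27326) = 16016*(-1/27326) = -616/1051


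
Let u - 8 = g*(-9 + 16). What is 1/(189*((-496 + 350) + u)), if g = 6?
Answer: -1/18144 ≈ -5.5115e-5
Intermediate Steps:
u = 50 (u = 8 + 6*(-9 + 16) = 8 + 6*7 = 8 + 42 = 50)
1/(189*((-496 + 350) + u)) = 1/(189*((-496 + 350) + 50)) = 1/(189*(-146 + 50)) = 1/(189*(-96)) = 1/(-18144) = -1/18144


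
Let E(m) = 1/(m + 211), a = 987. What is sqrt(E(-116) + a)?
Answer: sqrt(8907770)/95 ≈ 31.417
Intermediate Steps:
E(m) = 1/(211 + m)
sqrt(E(-116) + a) = sqrt(1/(211 - 116) + 987) = sqrt(1/95 + 987) = sqrt(93766/95) = sqrt(8907770)/95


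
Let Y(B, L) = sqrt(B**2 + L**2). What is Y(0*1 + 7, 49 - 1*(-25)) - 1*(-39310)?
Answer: 39310 + 5*sqrt(221) ≈ 39384.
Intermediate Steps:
Y(0*1 + 7, 49 - 1*(-25)) - 1*(-39310) = sqrt((0*1 + 7)**2 + (49 - 1*(-25))**2) - 1*(-39310) = sqrt((0 + 7)**2 + (49 + 25)**2) + 39310 = sqrt(7**2 + 74**2) + 39310 = sqrt(49 + 5476) + 39310 = sqrt(5525) + 39310 = 5*sqrt(221) + 39310 = 39310 + 5*sqrt(221)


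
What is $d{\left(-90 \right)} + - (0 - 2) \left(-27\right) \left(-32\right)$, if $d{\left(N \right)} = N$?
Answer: $1638$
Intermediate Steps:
$d{\left(-90 \right)} + - (0 - 2) \left(-27\right) \left(-32\right) = -90 + - (0 - 2) \left(-27\right) \left(-32\right) = -90 + \left(-1\right) \left(-2\right) \left(-27\right) \left(-32\right) = -90 + 2 \left(-27\right) \left(-32\right) = -90 - -1728 = -90 + 1728 = 1638$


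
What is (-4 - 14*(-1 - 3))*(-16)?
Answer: -832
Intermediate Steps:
(-4 - 14*(-1 - 3))*(-16) = (-4 - 14*(-4))*(-16) = (-4 + 56)*(-16) = 52*(-16) = -832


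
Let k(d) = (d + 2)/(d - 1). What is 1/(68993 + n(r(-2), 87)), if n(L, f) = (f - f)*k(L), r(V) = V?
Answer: 1/68993 ≈ 1.4494e-5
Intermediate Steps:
k(d) = (2 + d)/(-1 + d)
n(L, f) = 0 (n(L, f) = (f - f)*((2 + L)/(-1 + L)) = 0*((2 + L)/(-1 + L)) = 0)
1/(68993 + n(r(-2), 87)) = 1/(68993 + 0) = 1/68993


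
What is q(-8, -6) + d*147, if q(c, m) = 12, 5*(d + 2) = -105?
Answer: -3369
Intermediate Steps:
d = -23 (d = -2 + (⅕)*(-105) = -2 - 21 = -23)
q(-8, -6) + d*147 = 12 - 23*147 = 12 - 3381 = -3369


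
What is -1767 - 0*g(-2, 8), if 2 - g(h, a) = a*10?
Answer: -1767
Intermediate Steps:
g(h, a) = 2 - 10*a (g(h, a) = 2 - a*10 = 2 - 10*a)
-1767 - 0*g(-2, 8) = -1767 - 0*(2 - 10*8) = -1767 - 0*(2 - 80) = -1767 - 0*(-78) = -1767 - 1*0 = -1767 + 0 = -1767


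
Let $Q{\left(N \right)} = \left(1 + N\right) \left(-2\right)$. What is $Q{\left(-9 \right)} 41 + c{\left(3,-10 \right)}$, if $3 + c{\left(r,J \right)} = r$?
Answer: $656$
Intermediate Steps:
$c{\left(r,J \right)} = -3 + r$
$Q{\left(N \right)} = -2 - 2 N$
$Q{\left(-9 \right)} 41 + c{\left(3,-10 \right)} = \left(-2 - -18\right) 41 + \left(-3 + 3\right) = \left(-2 + 18\right) 41 + 0 = 16 \cdot 41 + 0 = 656 + 0 = 656$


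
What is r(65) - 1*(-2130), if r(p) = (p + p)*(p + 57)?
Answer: 17990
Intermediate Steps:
r(p) = 2*p*(57 + p) (r(p) = (2*p)*(57 + p) = 2*p*(57 + p))
r(65) - 1*(-2130) = 2*65*(57 + 65) - 1*(-2130) = 2*65*122 + 2130 = 15860 + 2130 = 17990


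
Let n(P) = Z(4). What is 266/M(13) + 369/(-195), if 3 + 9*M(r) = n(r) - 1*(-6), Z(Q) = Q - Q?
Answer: 51747/65 ≈ 796.11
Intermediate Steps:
Z(Q) = 0
n(P) = 0
M(r) = ⅓ (M(r) = -⅓ + (0 - 1*(-6))/9 = -⅓ + (0 + 6)/9 = -⅓ + (⅑)*6 = -⅓ + ⅔ = ⅓)
266/M(13) + 369/(-195) = 266/(⅓) + 369/(-195) = 266*3 + 369*(-1/195) = 798 - 123/65 = 51747/65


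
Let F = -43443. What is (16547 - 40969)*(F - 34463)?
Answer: 1902620332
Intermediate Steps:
(16547 - 40969)*(F - 34463) = (16547 - 40969)*(-43443 - 34463) = -24422*(-77906) = 1902620332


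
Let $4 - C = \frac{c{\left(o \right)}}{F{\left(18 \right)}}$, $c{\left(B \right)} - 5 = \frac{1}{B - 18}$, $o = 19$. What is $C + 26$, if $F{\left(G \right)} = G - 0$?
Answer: $\frac{89}{3} \approx 29.667$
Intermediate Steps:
$c{\left(B \right)} = 5 + \frac{1}{-18 + B}$ ($c{\left(B \right)} = 5 + \frac{1}{B - 18} = 5 + \frac{1}{-18 + B}$)
$F{\left(G \right)} = G$ ($F{\left(G \right)} = G + 0 = G$)
$C = \frac{11}{3}$ ($C = 4 - \frac{\frac{1}{-18 + 19} \left(-89 + 5 \cdot 19\right)}{18} = 4 - \frac{-89 + 95}{1} \cdot \frac{1}{18} = 4 - 1 \cdot 6 \cdot \frac{1}{18} = 4 - 6 \cdot \frac{1}{18} = 4 - \frac{1}{3} = \frac{11}{3} \approx 3.6667$)
$C + 26 = \frac{11}{3} + 26 = \frac{89}{3}$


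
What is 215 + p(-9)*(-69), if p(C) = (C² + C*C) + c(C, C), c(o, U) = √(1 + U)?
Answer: -10963 - 138*I*√2 ≈ -10963.0 - 195.16*I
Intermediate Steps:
p(C) = √(1 + C) + 2*C² (p(C) = (C² + C*C) + √(1 + C) = (C² + C²) + √(1 + C) = 2*C² + √(1 + C) = √(1 + C) + 2*C²)
215 + p(-9)*(-69) = 215 + (√(1 - 9) + 2*(-9)²)*(-69) = 215 + (√(-8) + 2*81)*(-69) = 215 + (2*I*√2 + 162)*(-69) = 215 + (162 + 2*I*√2)*(-69) = 215 + (-11178 - 138*I*√2) = -10963 - 138*I*√2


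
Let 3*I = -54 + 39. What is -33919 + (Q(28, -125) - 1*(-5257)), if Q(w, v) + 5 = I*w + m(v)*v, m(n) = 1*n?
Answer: -13182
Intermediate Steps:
I = -5 (I = (-54 + 39)/3 = (⅓)*(-15) = -5)
m(n) = n
Q(w, v) = -5 + v² - 5*w (Q(w, v) = -5 + (-5*w + v*v) = -5 + (-5*w + v²) = -5 + (v² - 5*w) = -5 + v² - 5*w)
-33919 + (Q(28, -125) - 1*(-5257)) = -33919 + ((-5 + (-125)² - 5*28) - 1*(-5257)) = -33919 + ((-5 + 15625 - 140) + 5257) = -33919 + (15480 + 5257) = -33919 + 20737 = -13182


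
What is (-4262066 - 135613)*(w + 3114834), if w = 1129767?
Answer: -18666392681079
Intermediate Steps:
(-4262066 - 135613)*(w + 3114834) = (-4262066 - 135613)*(1129767 + 3114834) = -4397679*4244601 = -18666392681079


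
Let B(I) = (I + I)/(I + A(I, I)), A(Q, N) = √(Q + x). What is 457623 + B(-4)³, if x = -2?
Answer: (-1830236*I + 9610083*√6)/(-4*I + 21*√6) ≈ 4.5762e+5 + 4.9468*I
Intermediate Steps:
A(Q, N) = √(-2 + Q) (A(Q, N) = √(Q - 2) = √(-2 + Q))
B(I) = 2*I/(I + √(-2 + I)) (B(I) = (I + I)/(I + √(-2 + I)) = (2*I)/(I + √(-2 + I)) = 2*I/(I + √(-2 + I)))
457623 + B(-4)³ = 457623 + (2*(-4)/(-4 + √(-2 - 4)))³ = 457623 + (2*(-4)/(-4 + √(-6)))³ = 457623 + (2*(-4)/(-4 + I*√6))³ = 457623 + (-8/(-4 + I*√6))³ = 457623 - 512/(-4 + I*√6)³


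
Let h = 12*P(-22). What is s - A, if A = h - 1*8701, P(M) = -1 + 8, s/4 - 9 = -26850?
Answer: -98747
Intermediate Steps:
s = -107364 (s = 36 + 4*(-26850) = 36 - 107400 = -107364)
P(M) = 7
h = 84 (h = 12*7 = 84)
A = -8617 (A = 84 - 1*8701 = 84 - 8701 = -8617)
s - A = -107364 - 1*(-8617) = -107364 + 8617 = -98747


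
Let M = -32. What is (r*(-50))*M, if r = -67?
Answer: -107200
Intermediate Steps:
(r*(-50))*M = -67*(-50)*(-32) = 3350*(-32) = -107200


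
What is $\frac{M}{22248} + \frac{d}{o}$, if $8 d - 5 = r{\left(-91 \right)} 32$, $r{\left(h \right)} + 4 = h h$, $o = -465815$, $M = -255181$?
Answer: $- \frac{29900934551}{2590863030} \approx -11.541$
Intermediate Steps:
$r{\left(h \right)} = -4 + h^{2}$ ($r{\left(h \right)} = -4 + h h = -4 + h^{2}$)
$d = \frac{264869}{8}$ ($d = \frac{5}{8} + \frac{\left(-4 + \left(-91\right)^{2}\right) 32}{8} = \frac{5}{8} + \frac{\left(-4 + 8281\right) 32}{8} = \frac{5}{8} + \frac{8277 \cdot 32}{8} = \frac{5}{8} + \frac{1}{8} \cdot 264864 = \frac{5}{8} + 33108 = \frac{264869}{8} \approx 33109.0$)
$\frac{M}{22248} + \frac{d}{o} = - \frac{255181}{22248} + \frac{264869}{8 \left(-465815\right)} = \left(-255181\right) \frac{1}{22248} + \frac{264869}{8} \left(- \frac{1}{465815}\right) = - \frac{255181}{22248} - \frac{264869}{3726520} = - \frac{29900934551}{2590863030}$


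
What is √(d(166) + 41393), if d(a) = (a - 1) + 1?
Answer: √41559 ≈ 203.86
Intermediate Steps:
d(a) = a (d(a) = (-1 + a) + 1 = a)
√(d(166) + 41393) = √(166 + 41393) = √41559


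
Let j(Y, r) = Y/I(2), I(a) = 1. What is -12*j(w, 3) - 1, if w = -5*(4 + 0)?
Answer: 239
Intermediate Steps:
w = -20 (w = -5*4 = -20)
j(Y, r) = Y (j(Y, r) = Y/1 = Y*1 = Y)
-12*j(w, 3) - 1 = -12*(-20) - 1 = 240 - 1 = 239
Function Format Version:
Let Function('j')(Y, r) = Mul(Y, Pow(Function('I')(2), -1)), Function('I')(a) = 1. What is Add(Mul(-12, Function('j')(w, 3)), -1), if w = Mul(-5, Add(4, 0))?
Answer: 239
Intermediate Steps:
w = -20 (w = Mul(-5, 4) = -20)
Function('j')(Y, r) = Y (Function('j')(Y, r) = Mul(Y, Pow(1, -1)) = Mul(Y, 1) = Y)
Add(Mul(-12, Function('j')(w, 3)), -1) = Add(Mul(-12, -20), -1) = Add(240, -1) = 239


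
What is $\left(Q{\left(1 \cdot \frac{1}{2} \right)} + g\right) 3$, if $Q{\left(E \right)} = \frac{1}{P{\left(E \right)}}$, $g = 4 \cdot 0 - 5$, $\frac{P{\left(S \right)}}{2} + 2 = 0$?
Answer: $- \frac{63}{4} \approx -15.75$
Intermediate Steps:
$P{\left(S \right)} = -4$ ($P{\left(S \right)} = -4 + 2 \cdot 0 = -4 + 0 = -4$)
$g = -5$ ($g = 0 - 5 = -5$)
$Q{\left(E \right)} = - \frac{1}{4}$ ($Q{\left(E \right)} = \frac{1}{-4} = - \frac{1}{4}$)
$\left(Q{\left(1 \cdot \frac{1}{2} \right)} + g\right) 3 = \left(- \frac{1}{4} - 5\right) 3 = \left(- \frac{21}{4}\right) 3 = - \frac{63}{4}$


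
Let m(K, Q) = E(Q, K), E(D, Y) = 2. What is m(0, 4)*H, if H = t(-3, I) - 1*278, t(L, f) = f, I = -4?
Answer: -564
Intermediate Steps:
m(K, Q) = 2
H = -282 (H = -4 - 1*278 = -4 - 278 = -282)
m(0, 4)*H = 2*(-282) = -564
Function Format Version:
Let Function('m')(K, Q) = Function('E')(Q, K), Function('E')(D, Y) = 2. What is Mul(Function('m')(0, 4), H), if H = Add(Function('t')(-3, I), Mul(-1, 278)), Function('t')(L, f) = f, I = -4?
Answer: -564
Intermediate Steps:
Function('m')(K, Q) = 2
H = -282 (H = Add(-4, Mul(-1, 278)) = Add(-4, -278) = -282)
Mul(Function('m')(0, 4), H) = Mul(2, -282) = -564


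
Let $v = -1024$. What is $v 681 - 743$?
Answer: $-698087$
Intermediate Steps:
$v 681 - 743 = \left(-1024\right) 681 - 743 = -697344 - 743 = -698087$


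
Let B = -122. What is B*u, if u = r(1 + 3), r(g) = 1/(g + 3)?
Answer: -122/7 ≈ -17.429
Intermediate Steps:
r(g) = 1/(3 + g)
u = 1/7 (u = 1/(3 + (1 + 3)) = 1/(3 + 4) = 1/7 ≈ 0.14286)
B*u = -122*1/7 = -122/7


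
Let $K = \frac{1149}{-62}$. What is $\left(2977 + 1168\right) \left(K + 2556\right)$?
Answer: $\frac{652103835}{62} \approx 1.0518 \cdot 10^{7}$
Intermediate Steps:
$K = - \frac{1149}{62}$ ($K = 1149 \left(- \frac{1}{62}\right) = - \frac{1149}{62} \approx -18.532$)
$\left(2977 + 1168\right) \left(K + 2556\right) = \left(2977 + 1168\right) \left(- \frac{1149}{62} + 2556\right) = 4145 \cdot \frac{157323}{62} = \frac{652103835}{62}$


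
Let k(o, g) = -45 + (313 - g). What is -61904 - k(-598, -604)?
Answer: -62776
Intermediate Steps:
k(o, g) = 268 - g
-61904 - k(-598, -604) = -61904 - (268 - 1*(-604)) = -61904 - (268 + 604) = -61904 - 1*872 = -61904 - 872 = -62776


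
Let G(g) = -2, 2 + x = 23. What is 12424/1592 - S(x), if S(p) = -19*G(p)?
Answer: -6009/199 ≈ -30.196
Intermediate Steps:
x = 21 (x = -2 + 23 = 21)
S(p) = 38 (S(p) = -19*(-2) = 38)
12424/1592 - S(x) = 12424/1592 - 1*38 = 12424*(1/1592) - 38 = 1553/199 - 38 = -6009/199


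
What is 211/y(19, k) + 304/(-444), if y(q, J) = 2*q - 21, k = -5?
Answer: 22129/1887 ≈ 11.727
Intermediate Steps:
y(q, J) = -21 + 2*q
211/y(19, k) + 304/(-444) = 211/(-21 + 2*19) + 304/(-444) = 211/(-21 + 38) + 304*(-1/444) = 211/17 - 76/111 = 22129/1887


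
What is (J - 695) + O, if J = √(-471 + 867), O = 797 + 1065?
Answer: 1167 + 6*√11 ≈ 1186.9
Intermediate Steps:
O = 1862
J = 6*√11 (J = √396 = 6*√11 ≈ 19.900)
(J - 695) + O = (6*√11 - 695) + 1862 = (-695 + 6*√11) + 1862 = 1167 + 6*√11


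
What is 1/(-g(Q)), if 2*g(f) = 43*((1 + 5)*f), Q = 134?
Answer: -1/17286 ≈ -5.7850e-5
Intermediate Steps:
g(f) = 129*f (g(f) = (43*((1 + 5)*f))/2 = (43*(6*f))/2 = (258*f)/2 = 129*f)
1/(-g(Q)) = 1/(-129*134) = 1/(-1*17286) = 1/(-17286) = -1/17286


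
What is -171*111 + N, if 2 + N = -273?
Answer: -19256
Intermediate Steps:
N = -275 (N = -2 - 273 = -275)
-171*111 + N = -171*111 - 275 = -18981 - 275 = -19256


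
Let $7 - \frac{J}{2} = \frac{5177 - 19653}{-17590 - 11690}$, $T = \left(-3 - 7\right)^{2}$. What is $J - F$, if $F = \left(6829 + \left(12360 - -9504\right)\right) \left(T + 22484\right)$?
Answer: $- \frac{2371689878299}{3660} \approx -6.48 \cdot 10^{8}$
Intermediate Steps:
$T = 100$ ($T = \left(-10\right)^{2} = 100$)
$J = \frac{47621}{3660}$ ($J = 14 - 2 \frac{5177 - 19653}{-17590 - 11690} = 14 - 2 \left(- \frac{14476}{-29280}\right) = 14 - 2 \left(\left(-14476\right) \left(- \frac{1}{29280}\right)\right) = 14 - \frac{3619}{3660} = \frac{47621}{3660} \approx 13.011$)
$F = 648002712$ ($F = \left(6829 + \left(12360 - -9504\right)\right) \left(100 + 22484\right) = \left(6829 + \left(12360 + 9504\right)\right) 22584 = \left(6829 + 21864\right) 22584 = 28693 \cdot 22584 = 648002712$)
$J - F = \frac{47621}{3660} - 648002712 = - \frac{2371689878299}{3660}$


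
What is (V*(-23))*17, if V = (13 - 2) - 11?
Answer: 0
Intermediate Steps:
V = 0 (V = 11 - 11 = 0)
(V*(-23))*17 = (0*(-23))*17 = 0*17 = 0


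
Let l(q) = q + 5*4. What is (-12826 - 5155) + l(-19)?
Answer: -17980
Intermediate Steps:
l(q) = 20 + q (l(q) = q + 20 = 20 + q)
(-12826 - 5155) + l(-19) = (-12826 - 5155) + (20 - 19) = -17981 + 1 = -17980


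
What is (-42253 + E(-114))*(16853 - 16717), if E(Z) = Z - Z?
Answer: -5746408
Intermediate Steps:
E(Z) = 0
(-42253 + E(-114))*(16853 - 16717) = (-42253 + 0)*(16853 - 16717) = -42253*136 = -5746408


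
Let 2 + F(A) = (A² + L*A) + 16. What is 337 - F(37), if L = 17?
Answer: -1675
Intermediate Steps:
F(A) = 14 + A² + 17*A (F(A) = -2 + ((A² + 17*A) + 16) = -2 + (16 + A² + 17*A) = 14 + A² + 17*A)
337 - F(37) = 337 - (14 + 37² + 17*37) = 337 - (14 + 1369 + 629) = 337 - 1*2012 = 337 - 2012 = -1675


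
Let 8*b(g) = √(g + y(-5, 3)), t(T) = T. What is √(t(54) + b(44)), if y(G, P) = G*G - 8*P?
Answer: √(864 + 6*√5)/4 ≈ 7.4053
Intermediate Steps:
y(G, P) = G² - 8*P
b(g) = √(1 + g)/8 (b(g) = √(g + ((-5)² - 8*3))/8 = √(g + (25 - 24))/8 = √(g + 1)/8 = √(1 + g)/8)
√(t(54) + b(44)) = √(54 + √(1 + 44)/8) = √(54 + √45/8) = √(54 + (3*√5)/8) = √(54 + 3*√5/8)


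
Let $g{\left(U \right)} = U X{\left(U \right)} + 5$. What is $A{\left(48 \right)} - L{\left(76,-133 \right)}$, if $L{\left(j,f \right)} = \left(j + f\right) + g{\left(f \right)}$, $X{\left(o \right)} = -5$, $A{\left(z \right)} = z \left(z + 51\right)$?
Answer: $4139$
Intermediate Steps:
$A{\left(z \right)} = z \left(51 + z\right)$
$g{\left(U \right)} = 5 - 5 U$ ($g{\left(U \right)} = U \left(-5\right) + 5 = - 5 U + 5 = 5 - 5 U$)
$L{\left(j,f \right)} = 5 + j - 4 f$ ($L{\left(j,f \right)} = \left(j + f\right) - \left(-5 + 5 f\right) = \left(f + j\right) - \left(-5 + 5 f\right) = 5 + j - 4 f$)
$A{\left(48 \right)} - L{\left(76,-133 \right)} = 48 \left(51 + 48\right) - \left(5 + 76 - -532\right) = 48 \cdot 99 - \left(5 + 76 + 532\right) = 4752 - 613 = 4139$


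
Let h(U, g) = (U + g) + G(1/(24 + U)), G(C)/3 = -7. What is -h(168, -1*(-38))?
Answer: -185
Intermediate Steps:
G(C) = -21 (G(C) = 3*(-7) = -21)
h(U, g) = -21 + U + g (h(U, g) = (U + g) - 21 = -21 + U + g)
-h(168, -1*(-38)) = -(-21 + 168 - 1*(-38)) = -(-21 + 168 + 38) = -1*185 = -185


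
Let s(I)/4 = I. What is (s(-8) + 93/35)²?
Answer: 1054729/1225 ≈ 861.00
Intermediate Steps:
s(I) = 4*I
(s(-8) + 93/35)² = (4*(-8) + 93/35)² = (-32 + 93*(1/35))² = (-32 + 93/35)² = (-1027/35)² = 1054729/1225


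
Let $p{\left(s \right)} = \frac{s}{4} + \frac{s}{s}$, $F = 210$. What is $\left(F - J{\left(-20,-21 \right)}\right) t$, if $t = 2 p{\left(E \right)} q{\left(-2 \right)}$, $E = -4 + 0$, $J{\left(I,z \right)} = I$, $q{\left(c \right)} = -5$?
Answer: $0$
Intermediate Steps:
$E = -4$
$p{\left(s \right)} = 1 + \frac{s}{4}$ ($p{\left(s \right)} = s \frac{1}{4} + 1 = \frac{s}{4} + 1 = 1 + \frac{s}{4}$)
$t = 0$ ($t = 2 \left(1 + \frac{1}{4} \left(-4\right)\right) \left(-5\right) = 2 \left(1 - 1\right) \left(-5\right) = 2 \cdot 0 \left(-5\right) = 0 \left(-5\right) = 0$)
$\left(F - J{\left(-20,-21 \right)}\right) t = \left(210 - -20\right) 0 = \left(210 + 20\right) 0 = 230 \cdot 0 = 0$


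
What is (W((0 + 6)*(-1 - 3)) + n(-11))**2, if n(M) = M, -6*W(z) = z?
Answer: 49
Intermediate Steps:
W(z) = -z/6
(W((0 + 6)*(-1 - 3)) + n(-11))**2 = (-(0 + 6)*(-1 - 3)/6 - 11)**2 = (-(-4) - 11)**2 = (-1/6*(-24) - 11)**2 = (4 - 11)**2 = (-7)**2 = 49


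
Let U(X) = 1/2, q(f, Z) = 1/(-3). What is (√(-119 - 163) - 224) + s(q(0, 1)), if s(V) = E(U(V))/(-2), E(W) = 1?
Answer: -449/2 + I*√282 ≈ -224.5 + 16.793*I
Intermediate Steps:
q(f, Z) = -⅓
U(X) = ½
s(V) = -½ (s(V) = 1/(-2) = 1*(-½) = -½)
(√(-119 - 163) - 224) + s(q(0, 1)) = (√(-119 - 163) - 224) - ½ = (√(-282) - 224) - ½ = (I*√282 - 224) - ½ = (-224 + I*√282) - ½ = -449/2 + I*√282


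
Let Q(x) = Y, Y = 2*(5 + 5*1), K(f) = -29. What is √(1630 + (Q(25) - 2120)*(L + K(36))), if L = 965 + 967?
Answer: I*√3994670 ≈ 1998.7*I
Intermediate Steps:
L = 1932
Y = 20 (Y = 2*(5 + 5) = 2*10 = 20)
Q(x) = 20
√(1630 + (Q(25) - 2120)*(L + K(36))) = √(1630 + (20 - 2120)*(1932 - 29)) = √(1630 - 2100*1903) = √(1630 - 3996300) = √(-3994670) = I*√3994670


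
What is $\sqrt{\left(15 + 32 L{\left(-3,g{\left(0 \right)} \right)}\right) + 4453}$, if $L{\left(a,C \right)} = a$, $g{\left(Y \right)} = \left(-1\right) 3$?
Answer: $2 \sqrt{1093} \approx 66.121$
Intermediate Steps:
$g{\left(Y \right)} = -3$
$\sqrt{\left(15 + 32 L{\left(-3,g{\left(0 \right)} \right)}\right) + 4453} = \sqrt{\left(15 + 32 \left(-3\right)\right) + 4453} = \sqrt{\left(15 - 96\right) + 4453} = \sqrt{-81 + 4453} = \sqrt{4372} = 2 \sqrt{1093}$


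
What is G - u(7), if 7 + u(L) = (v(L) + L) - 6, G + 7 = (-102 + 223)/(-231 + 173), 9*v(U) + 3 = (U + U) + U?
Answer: -295/58 ≈ -5.0862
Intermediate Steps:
v(U) = -⅓ + U/3 (v(U) = -⅓ + ((U + U) + U)/9 = -⅓ + (2*U + U)/9 = -⅓ + (3*U)/9 = -⅓ + U/3)
G = -527/58 (G = -7 + (-102 + 223)/(-231 + 173) = -7 + 121/(-58) = -7 + 121*(-1/58) = -7 - 121/58 = -527/58 ≈ -9.0862)
u(L) = -40/3 + 4*L/3 (u(L) = -7 + (((-⅓ + L/3) + L) - 6) = -7 + ((-⅓ + 4*L/3) - 6) = -7 + (-19/3 + 4*L/3) = -40/3 + 4*L/3)
G - u(7) = -527/58 - (-40/3 + (4/3)*7) = -527/58 - (-40/3 + 28/3) = -527/58 - 1*(-4) = -527/58 + 4 = -295/58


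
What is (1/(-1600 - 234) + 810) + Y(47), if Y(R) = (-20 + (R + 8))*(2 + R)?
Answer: 4630849/1834 ≈ 2525.0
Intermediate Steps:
Y(R) = (-12 + R)*(2 + R) (Y(R) = (-20 + (8 + R))*(2 + R) = (-12 + R)*(2 + R))
(1/(-1600 - 234) + 810) + Y(47) = (1/(-1600 - 234) + 810) + (-24 + 47**2 - 10*47) = (1/(-1834) + 810) + (-24 + 2209 - 470) = (-1/1834 + 810) + 1715 = 1485539/1834 + 1715 = 4630849/1834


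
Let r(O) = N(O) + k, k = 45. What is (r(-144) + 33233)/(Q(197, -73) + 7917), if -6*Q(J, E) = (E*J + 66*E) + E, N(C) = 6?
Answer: 33284/11129 ≈ 2.9907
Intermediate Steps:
r(O) = 51 (r(O) = 6 + 45 = 51)
Q(J, E) = -67*E/6 - E*J/6 (Q(J, E) = -((E*J + 66*E) + E)/6 = -((66*E + E*J) + E)/6 = -(67*E + E*J)/6 = -67*E/6 - E*J/6)
(r(-144) + 33233)/(Q(197, -73) + 7917) = (51 + 33233)/(-⅙*(-73)*(67 + 197) + 7917) = 33284/(-⅙*(-73)*264 + 7917) = 33284/(3212 + 7917) = 33284/11129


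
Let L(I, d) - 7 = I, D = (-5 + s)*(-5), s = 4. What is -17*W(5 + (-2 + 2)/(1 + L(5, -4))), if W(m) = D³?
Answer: -2125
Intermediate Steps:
D = 5 (D = (-5 + 4)*(-5) = -1*(-5) = 5)
L(I, d) = 7 + I
W(m) = 125 (W(m) = 5³ = 125)
-17*W(5 + (-2 + 2)/(1 + L(5, -4))) = -17*125 = -2125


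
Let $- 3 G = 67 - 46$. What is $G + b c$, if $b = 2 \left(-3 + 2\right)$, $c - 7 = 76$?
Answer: $-173$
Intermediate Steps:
$c = 83$ ($c = 7 + 76 = 83$)
$b = -2$ ($b = 2 \left(-1\right) = -2$)
$G = -7$ ($G = - \frac{67 - 46}{3} = \left(- \frac{1}{3}\right) 21 = -7$)
$G + b c = -7 - 166 = -173$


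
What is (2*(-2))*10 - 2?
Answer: -42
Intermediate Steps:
(2*(-2))*10 - 2 = -4*10 - 2 = -40 - 2 = -42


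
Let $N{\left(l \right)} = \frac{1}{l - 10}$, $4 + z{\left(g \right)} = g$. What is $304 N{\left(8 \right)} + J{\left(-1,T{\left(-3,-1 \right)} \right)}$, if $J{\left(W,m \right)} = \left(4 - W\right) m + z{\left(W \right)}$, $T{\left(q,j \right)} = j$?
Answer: $-162$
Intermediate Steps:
$z{\left(g \right)} = -4 + g$
$J{\left(W,m \right)} = -4 + W + m \left(4 - W\right)$ ($J{\left(W,m \right)} = \left(4 - W\right) m + \left(-4 + W\right) = m \left(4 - W\right) + \left(-4 + W\right) = -4 + W + m \left(4 - W\right)$)
$N{\left(l \right)} = \frac{1}{-10 + l}$
$304 N{\left(8 \right)} + J{\left(-1,T{\left(-3,-1 \right)} \right)} = \frac{304}{-10 + 8} - \left(9 + 1\right) = \frac{304}{-2} - 10 = 304 \left(- \frac{1}{2}\right) - 10 = -152 - 10 = -162$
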